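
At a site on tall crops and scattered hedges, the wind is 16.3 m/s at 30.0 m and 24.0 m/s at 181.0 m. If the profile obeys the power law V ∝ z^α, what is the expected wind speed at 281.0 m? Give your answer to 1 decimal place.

26.4 m/s

First find α: α = ln(V₂/V₁)/ln(z₂/z₁) = ln(24.0/16.3)/ln(181.0/30.0) = 0.38689/1.79730 = 0.2153
Extrapolate from 181.0 m to 281.0 m: V₃ = 24.0 × (281.0/181.0)^0.2153 = 24.0 × 1.0993 = 26.3835 m/s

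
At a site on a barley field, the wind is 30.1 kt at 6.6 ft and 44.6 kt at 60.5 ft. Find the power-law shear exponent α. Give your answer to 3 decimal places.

α ≈ 0.177

Power law: V₂/V₁ = (z₂/z₁)^α ⇒ α = ln(V₂/V₁) / ln(z₂/z₁)
α = ln(44.6/30.1) / ln(60.5/6.6) = ln(1.4817) / ln(9.1667)
  = 0.39321 / 2.21557 = 0.17747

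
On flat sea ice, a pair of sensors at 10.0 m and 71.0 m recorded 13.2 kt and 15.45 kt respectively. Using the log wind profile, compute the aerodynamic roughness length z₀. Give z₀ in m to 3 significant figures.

z₀ ≈ 0.000101 m

Log law: V(z) ∝ ln(z/z₀). With r = V₁/V₂ = 13.2/15.45 = 0.85437,
r · ln(z₂/z₀) = ln(z₁/z₀) ⇒ ln z₀ = (ln z₁ − r·ln z₂)/(1 − r)
ln z₀ = (2.30259 − 0.85437×4.26268) / 0.14563 = -9.1966
z₀ = exp(-9.1966) = 0.0001014 m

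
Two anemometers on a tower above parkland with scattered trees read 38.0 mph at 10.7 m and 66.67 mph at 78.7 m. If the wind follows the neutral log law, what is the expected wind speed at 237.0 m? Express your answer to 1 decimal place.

82.5 mph

Log law: V ∝ ln(z/z₀). From the pair, with r = V₁/V₂ = 0.56997,
ln z₀ = (ln z₁ − r·ln z₂)/(1 − r) = (2.3702 − 0.56997×4.3656)/0.43003 = -0.2745 → z₀ = 0.7599 m
V₃ = V₁ · ln(z₃/z₀)/ln(z₁/z₀) = 38.0 × 5.7426/2.6448 = 82.5096 mph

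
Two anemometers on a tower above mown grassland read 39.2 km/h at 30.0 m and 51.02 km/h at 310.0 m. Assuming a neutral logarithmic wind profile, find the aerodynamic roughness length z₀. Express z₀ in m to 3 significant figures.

Log law: V(z) ∝ ln(z/z₀). With r = V₁/V₂ = 39.2/51.02 = 0.76833,
r · ln(z₂/z₀) = ln(z₁/z₀) ⇒ ln z₀ = (ln z₁ − r·ln z₂)/(1 − r)
ln z₀ = (3.40120 − 0.76833×5.73657) / 0.23167 = -4.3439
z₀ = exp(-4.3439) = 0.01299 m

z₀ ≈ 0.0130 m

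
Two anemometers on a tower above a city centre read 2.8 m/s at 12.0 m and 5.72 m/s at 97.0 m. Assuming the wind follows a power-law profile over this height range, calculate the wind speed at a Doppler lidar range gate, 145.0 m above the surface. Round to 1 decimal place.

6.6 m/s

First find α: α = ln(V₂/V₁)/ln(z₂/z₁) = ln(5.72/2.8)/ln(97.0/12.0) = 0.71435/2.08980 = 0.3418
Extrapolate from 97.0 m to 145.0 m: V₃ = 5.72 × (145.0/97.0)^0.3418 = 5.72 × 1.1473 = 6.5626 m/s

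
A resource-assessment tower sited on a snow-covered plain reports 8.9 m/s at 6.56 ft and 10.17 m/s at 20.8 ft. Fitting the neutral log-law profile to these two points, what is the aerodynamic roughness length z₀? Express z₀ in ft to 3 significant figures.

z₀ ≈ 0.00202 ft

Log law: V(z) ∝ ln(z/z₀). With r = V₁/V₂ = 8.9/10.17 = 0.87512,
r · ln(z₂/z₀) = ln(z₁/z₀) ⇒ ln z₀ = (ln z₁ − r·ln z₂)/(1 − r)
ln z₀ = (1.88099 − 0.87512×3.03495) / 0.12488 = -6.2058
z₀ = exp(-6.2058) = 0.002018 ft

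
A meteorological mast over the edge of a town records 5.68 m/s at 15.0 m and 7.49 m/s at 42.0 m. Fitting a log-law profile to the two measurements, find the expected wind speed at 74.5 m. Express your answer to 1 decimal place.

8.5 m/s

Log law: V ∝ ln(z/z₀). From the pair, with r = V₁/V₂ = 0.75834,
ln z₀ = (ln z₁ − r·ln z₂)/(1 − r) = (2.7081 − 0.75834×3.7377)/0.24166 = -0.5230 → z₀ = 0.5927 m
V₃ = V₁ · ln(z₃/z₀)/ln(z₁/z₀) = 5.68 × 4.8338/3.2311 = 8.4975 m/s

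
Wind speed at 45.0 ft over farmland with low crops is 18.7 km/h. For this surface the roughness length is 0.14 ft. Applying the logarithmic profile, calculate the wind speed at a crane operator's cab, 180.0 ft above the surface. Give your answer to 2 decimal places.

Log law: V(z) ∝ ln(z/z₀), so V₂/V₁ = ln(z₂/z₀) / ln(z₁/z₀).
ln(180.0/0.14) = 7.1591, ln(45.0/0.14) = 5.7728
V₂ = 18.7 × 7.1591/5.7728 = 18.7 × 1.2401 = 23.1907 km/h

23.19 km/h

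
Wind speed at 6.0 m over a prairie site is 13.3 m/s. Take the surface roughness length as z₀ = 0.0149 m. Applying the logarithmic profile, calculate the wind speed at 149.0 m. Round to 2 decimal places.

20.42 m/s

Log law: V(z) ∝ ln(z/z₀), so V₂/V₁ = ln(z₂/z₀) / ln(z₁/z₀).
ln(149.0/0.0149) = 9.2103, ln(6.0/0.0149) = 5.9982
V₂ = 13.3 × 9.2103/5.9982 = 13.3 × 1.5355 = 20.4225 m/s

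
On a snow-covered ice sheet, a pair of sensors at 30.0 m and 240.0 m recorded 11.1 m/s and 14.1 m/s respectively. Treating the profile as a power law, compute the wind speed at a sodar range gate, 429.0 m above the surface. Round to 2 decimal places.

First find α: α = ln(V₂/V₁)/ln(z₂/z₁) = ln(14.1/11.1)/ln(240.0/30.0) = 0.23923/2.07944 = 0.1150
Extrapolate from 240.0 m to 429.0 m: V₃ = 14.1 × (429.0/240.0)^0.1150 = 14.1 × 1.0691 = 15.0744 m/s

15.07 m/s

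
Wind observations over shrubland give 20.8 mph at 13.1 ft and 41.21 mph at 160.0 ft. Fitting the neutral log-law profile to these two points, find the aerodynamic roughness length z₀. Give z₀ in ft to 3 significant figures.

z₀ ≈ 1.02 ft

Log law: V(z) ∝ ln(z/z₀). With r = V₁/V₂ = 20.8/41.21 = 0.50473,
r · ln(z₂/z₀) = ln(z₁/z₀) ⇒ ln z₀ = (ln z₁ − r·ln z₂)/(1 − r)
ln z₀ = (2.57261 − 0.50473×5.07517) / 0.49527 = 0.0222
z₀ = exp(0.0222) = 1.022 ft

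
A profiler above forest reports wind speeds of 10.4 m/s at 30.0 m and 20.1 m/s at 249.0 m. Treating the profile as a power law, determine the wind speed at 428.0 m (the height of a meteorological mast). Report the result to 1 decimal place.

23.8 m/s

First find α: α = ln(V₂/V₁)/ln(z₂/z₁) = ln(20.1/10.4)/ln(249.0/30.0) = 0.65891/2.11626 = 0.3114
Extrapolate from 249.0 m to 428.0 m: V₃ = 20.1 × (428.0/249.0)^0.3114 = 20.1 × 1.1837 = 23.7926 m/s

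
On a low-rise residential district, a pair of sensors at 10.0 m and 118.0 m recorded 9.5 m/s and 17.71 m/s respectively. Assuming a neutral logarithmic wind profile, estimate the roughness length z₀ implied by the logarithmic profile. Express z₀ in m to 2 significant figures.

z₀ ≈ 0.58 m

Log law: V(z) ∝ ln(z/z₀). With r = V₁/V₂ = 9.5/17.71 = 0.53642,
r · ln(z₂/z₀) = ln(z₁/z₀) ⇒ ln z₀ = (ln z₁ − r·ln z₂)/(1 − r)
ln z₀ = (2.30259 − 0.53642×4.77068) / 0.46358 = -0.5533
z₀ = exp(-0.5533) = 0.5750 m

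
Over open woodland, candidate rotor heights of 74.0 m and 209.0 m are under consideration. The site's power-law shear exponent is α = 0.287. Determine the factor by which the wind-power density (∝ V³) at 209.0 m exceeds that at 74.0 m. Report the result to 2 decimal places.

Speed ratio: V_B/V_A = (z_B/z_A)^α = (209.0/74.0)^0.287 = (2.8243)^0.287 = 1.34714
Power-density ratio: P_B/P_A = (V_B/V_A)³ = (1.34714)³ = 2.44477

2.44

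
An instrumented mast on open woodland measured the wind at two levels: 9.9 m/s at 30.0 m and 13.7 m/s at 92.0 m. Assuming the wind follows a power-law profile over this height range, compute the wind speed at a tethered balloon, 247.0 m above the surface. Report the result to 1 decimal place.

First find α: α = ln(V₂/V₁)/ln(z₂/z₁) = ln(13.7/9.9)/ln(92.0/30.0) = 0.32486/1.12059 = 0.2899
Extrapolate from 92.0 m to 247.0 m: V₃ = 13.7 × (247.0/92.0)^0.2899 = 13.7 × 1.3315 = 18.2416 m/s

18.2 m/s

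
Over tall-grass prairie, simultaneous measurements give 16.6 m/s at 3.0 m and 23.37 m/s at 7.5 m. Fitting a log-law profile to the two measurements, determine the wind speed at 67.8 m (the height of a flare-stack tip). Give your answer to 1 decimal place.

39.6 m/s

Log law: V ∝ ln(z/z₀). From the pair, with r = V₁/V₂ = 0.71031,
ln z₀ = (ln z₁ − r·ln z₂)/(1 − r) = (1.0986 − 0.71031×2.0149)/0.28969 = -1.1481 → z₀ = 0.3172 m
V₃ = V₁ · ln(z₃/z₀)/ln(z₁/z₀) = 16.6 × 5.3647/2.2467 = 39.6369 m/s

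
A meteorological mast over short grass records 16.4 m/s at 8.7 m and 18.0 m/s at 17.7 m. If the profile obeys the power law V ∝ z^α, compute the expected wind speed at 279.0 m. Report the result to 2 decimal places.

25.84 m/s

First find α: α = ln(V₂/V₁)/ln(z₂/z₁) = ln(18.0/16.4)/ln(17.7/8.7) = 0.09309/0.71024 = 0.1311
Extrapolate from 17.7 m to 279.0 m: V₃ = 18.0 × (279.0/17.7)^0.1311 = 18.0 × 1.4354 = 25.8371 m/s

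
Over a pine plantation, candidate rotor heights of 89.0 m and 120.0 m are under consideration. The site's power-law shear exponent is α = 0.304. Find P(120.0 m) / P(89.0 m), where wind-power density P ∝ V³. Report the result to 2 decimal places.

Speed ratio: V_B/V_A = (z_B/z_A)^α = (120.0/89.0)^0.304 = (1.3483)^0.304 = 1.09511
Power-density ratio: P_B/P_A = (V_B/V_A)³ = (1.09511)³ = 1.31332

1.31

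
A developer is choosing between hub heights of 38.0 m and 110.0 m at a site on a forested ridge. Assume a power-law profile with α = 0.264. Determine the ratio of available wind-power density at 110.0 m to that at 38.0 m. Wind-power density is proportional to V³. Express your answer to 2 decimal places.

2.32

Speed ratio: V_B/V_A = (z_B/z_A)^α = (110.0/38.0)^0.264 = (2.8947)^0.264 = 1.32393
Power-density ratio: P_B/P_A = (V_B/V_A)³ = (1.32393)³ = 2.32057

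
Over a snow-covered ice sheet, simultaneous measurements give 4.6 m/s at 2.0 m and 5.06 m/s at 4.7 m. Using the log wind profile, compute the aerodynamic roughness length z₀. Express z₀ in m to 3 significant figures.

Log law: V(z) ∝ ln(z/z₀). With r = V₁/V₂ = 4.6/5.06 = 0.90909,
r · ln(z₂/z₀) = ln(z₁/z₀) ⇒ ln z₀ = (ln z₁ − r·ln z₂)/(1 − r)
ln z₀ = (0.69315 − 0.90909×1.54756) / 0.09091 = -7.8510
z₀ = exp(-7.8510) = 0.0003894 m

z₀ ≈ 0.000389 m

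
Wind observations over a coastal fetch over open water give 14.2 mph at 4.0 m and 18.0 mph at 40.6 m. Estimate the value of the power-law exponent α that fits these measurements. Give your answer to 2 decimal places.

α ≈ 0.10

Power law: V₂/V₁ = (z₂/z₁)^α ⇒ α = ln(V₂/V₁) / ln(z₂/z₁)
α = ln(18.0/14.2) / ln(40.6/4.0) = ln(1.2676) / ln(10.1500)
  = 0.23713 / 2.31747 = 0.10232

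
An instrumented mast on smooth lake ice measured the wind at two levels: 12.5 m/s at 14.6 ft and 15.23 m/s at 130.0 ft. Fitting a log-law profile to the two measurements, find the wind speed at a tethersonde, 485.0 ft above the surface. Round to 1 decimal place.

Log law: V ∝ ln(z/z₀). From the pair, with r = V₁/V₂ = 0.82075,
ln z₀ = (ln z₁ − r·ln z₂)/(1 − r) = (2.6810 − 0.82075×4.8675)/0.17925 = -7.3305 → z₀ = 0.0006553 ft
V₃ = V₁ · ln(z₃/z₀)/ln(z₁/z₀) = 12.5 × 13.5146/10.0115 = 16.8739 m/s

16.9 m/s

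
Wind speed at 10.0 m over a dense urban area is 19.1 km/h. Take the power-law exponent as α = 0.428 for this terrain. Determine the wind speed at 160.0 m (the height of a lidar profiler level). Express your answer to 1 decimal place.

Power-law profile: V₂ = V₁ · (z₂/z₁)^α
V₂ = 19.1 × (160.0/10.0)^0.428 = 19.1 × (16.0000)^0.428
    = 19.1 × 3.2761 = 62.5744 km/h

62.6 km/h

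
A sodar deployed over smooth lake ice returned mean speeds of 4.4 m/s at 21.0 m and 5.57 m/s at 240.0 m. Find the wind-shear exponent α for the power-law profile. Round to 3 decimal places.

Power law: V₂/V₁ = (z₂/z₁)^α ⇒ α = ln(V₂/V₁) / ln(z₂/z₁)
α = ln(5.57/4.4) / ln(240.0/21.0) = ln(1.2659) / ln(11.4286)
  = 0.23579 / 2.43612 = 0.09679

α ≈ 0.097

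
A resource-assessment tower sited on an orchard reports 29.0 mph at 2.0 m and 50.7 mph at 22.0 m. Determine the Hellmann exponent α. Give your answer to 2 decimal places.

α ≈ 0.23

Power law: V₂/V₁ = (z₂/z₁)^α ⇒ α = ln(V₂/V₁) / ln(z₂/z₁)
α = ln(50.7/29.0) / ln(22.0/2.0) = ln(1.7483) / ln(11.0000)
  = 0.55863 / 2.39790 = 0.23297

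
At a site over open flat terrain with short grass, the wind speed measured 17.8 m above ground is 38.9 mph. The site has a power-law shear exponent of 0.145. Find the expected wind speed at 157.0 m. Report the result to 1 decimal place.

53.3 mph

Power-law profile: V₂ = V₁ · (z₂/z₁)^α
V₂ = 38.9 × (157.0/17.8)^0.145 = 38.9 × (8.8202)^0.145
    = 38.9 × 1.3712 = 53.3389 mph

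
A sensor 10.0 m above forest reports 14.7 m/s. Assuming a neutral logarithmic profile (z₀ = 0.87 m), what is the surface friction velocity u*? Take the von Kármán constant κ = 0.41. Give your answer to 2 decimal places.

Log law: V(z) = (u*/κ) · ln(z/z₀) ⇒ u* = κ · V / ln(z/z₀)
u* = 0.41 × 14.7 / ln(10.0/0.87) = 0.41 × 14.7 / 2.4418
   = 6.0270 / 2.4418 = 2.4682 m/s

u* ≈ 2.47 m/s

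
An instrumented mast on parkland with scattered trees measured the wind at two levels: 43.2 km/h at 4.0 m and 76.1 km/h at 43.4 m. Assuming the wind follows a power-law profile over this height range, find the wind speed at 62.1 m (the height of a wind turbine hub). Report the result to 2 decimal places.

First find α: α = ln(V₂/V₁)/ln(z₂/z₁) = ln(76.1/43.2)/ln(43.4/4.0) = 0.56621/2.38417 = 0.2375
Extrapolate from 43.4 m to 62.1 m: V₃ = 76.1 × (62.1/43.4)^0.2375 = 76.1 × 1.0888 = 82.8587 km/h

82.86 km/h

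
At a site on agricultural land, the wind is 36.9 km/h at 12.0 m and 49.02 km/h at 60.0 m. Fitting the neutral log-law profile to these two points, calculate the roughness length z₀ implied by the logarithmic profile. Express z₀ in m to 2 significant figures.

z₀ ≈ 0.089 m

Log law: V(z) ∝ ln(z/z₀). With r = V₁/V₂ = 36.9/49.02 = 0.75275,
r · ln(z₂/z₀) = ln(z₁/z₀) ⇒ ln z₀ = (ln z₁ − r·ln z₂)/(1 − r)
ln z₀ = (2.48491 − 0.75275×4.09434) / 0.24725 = -2.4151
z₀ = exp(-2.4151) = 0.08936 m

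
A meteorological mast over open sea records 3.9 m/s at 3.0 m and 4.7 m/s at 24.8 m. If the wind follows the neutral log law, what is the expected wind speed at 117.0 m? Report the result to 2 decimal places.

5.29 m/s

Log law: V ∝ ln(z/z₀). From the pair, with r = V₁/V₂ = 0.82979,
ln z₀ = (ln z₁ − r·ln z₂)/(1 − r) = (1.0986 − 0.82979×3.2108)/0.17021 = -9.1985 → z₀ = 0.0001012 m
V₃ = V₁ · ln(z₃/z₀)/ln(z₁/z₀) = 3.9 × 13.9607/10.2971 = 5.2876 m/s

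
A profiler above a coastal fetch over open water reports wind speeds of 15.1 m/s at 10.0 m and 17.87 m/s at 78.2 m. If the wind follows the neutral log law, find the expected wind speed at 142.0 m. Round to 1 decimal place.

18.7 m/s

Log law: V ∝ ln(z/z₀). From the pair, with r = V₁/V₂ = 0.84499,
ln z₀ = (ln z₁ − r·ln z₂)/(1 − r) = (2.3026 − 0.84499×4.3593)/0.15501 = -8.9089 → z₀ = 0.0001352 m
V₃ = V₁ · ln(z₃/z₀)/ln(z₁/z₀) = 15.1 × 13.8648/11.2115 = 18.6735 m/s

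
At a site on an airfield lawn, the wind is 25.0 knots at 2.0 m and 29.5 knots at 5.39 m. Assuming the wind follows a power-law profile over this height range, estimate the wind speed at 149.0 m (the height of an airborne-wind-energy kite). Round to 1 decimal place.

51.3 knots

First find α: α = ln(V₂/V₁)/ln(z₂/z₁) = ln(29.5/25.0)/ln(5.39/2.0) = 0.16551/0.99140 = 0.1670
Extrapolate from 5.39 m to 149.0 m: V₃ = 29.5 × (149.0/5.39)^0.1670 = 29.5 × 1.7405 = 51.3449 knots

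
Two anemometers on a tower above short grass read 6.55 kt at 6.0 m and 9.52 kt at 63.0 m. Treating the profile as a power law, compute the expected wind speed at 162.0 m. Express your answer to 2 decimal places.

11.06 kt

First find α: α = ln(V₂/V₁)/ln(z₂/z₁) = ln(9.52/6.55)/ln(63.0/6.0) = 0.37393/2.35138 = 0.1590
Extrapolate from 63.0 m to 162.0 m: V₃ = 9.52 × (162.0/63.0)^0.1590 = 9.52 × 1.1621 = 11.0628 kt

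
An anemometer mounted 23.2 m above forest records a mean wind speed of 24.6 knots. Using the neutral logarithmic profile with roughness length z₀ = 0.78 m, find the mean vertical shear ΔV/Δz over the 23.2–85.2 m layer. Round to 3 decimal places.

Log law: V₂ = V₁ · ln(z₂/z₀)/ln(z₁/z₀) = 24.6 × 4.6935/3.3926 = 34.0325 knots
ΔV/Δz = (34.0325 − 24.6)/(85.2 − 23.2) = 9.4325/62.0000 = 0.15214 knots/m

0.152 knots/m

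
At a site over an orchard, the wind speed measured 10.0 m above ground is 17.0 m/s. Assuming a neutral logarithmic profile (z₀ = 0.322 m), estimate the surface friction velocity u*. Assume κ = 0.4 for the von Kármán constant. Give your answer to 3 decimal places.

Log law: V(z) = (u*/κ) · ln(z/z₀) ⇒ u* = κ · V / ln(z/z₀)
u* = 0.4 × 17.0 / ln(10.0/0.322) = 0.4 × 17.0 / 3.4358
   = 6.8000 / 3.4358 = 1.9792 m/s

u* ≈ 1.979 m/s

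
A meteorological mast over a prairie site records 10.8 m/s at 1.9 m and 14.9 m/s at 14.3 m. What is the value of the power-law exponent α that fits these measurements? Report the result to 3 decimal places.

α ≈ 0.159

Power law: V₂/V₁ = (z₂/z₁)^α ⇒ α = ln(V₂/V₁) / ln(z₂/z₁)
α = ln(14.9/10.8) / ln(14.3/1.9) = ln(1.3796) / ln(7.5263)
  = 0.32182 / 2.01841 = 0.15944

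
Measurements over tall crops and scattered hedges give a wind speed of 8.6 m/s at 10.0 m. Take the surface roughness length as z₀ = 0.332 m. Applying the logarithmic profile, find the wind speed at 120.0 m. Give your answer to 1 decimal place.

14.9 m/s

Log law: V(z) ∝ ln(z/z₀), so V₂/V₁ = ln(z₂/z₀) / ln(z₁/z₀).
ln(120.0/0.332) = 5.8901, ln(10.0/0.332) = 3.4052
V₂ = 8.6 × 5.8901/3.4052 = 8.6 × 1.7297 = 14.8757 m/s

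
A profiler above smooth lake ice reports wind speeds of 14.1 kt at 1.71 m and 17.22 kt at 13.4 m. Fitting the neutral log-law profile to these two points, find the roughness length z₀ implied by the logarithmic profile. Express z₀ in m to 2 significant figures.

z₀ ≈ 0.00016 m

Log law: V(z) ∝ ln(z/z₀). With r = V₁/V₂ = 14.1/17.22 = 0.81882,
r · ln(z₂/z₀) = ln(z₁/z₀) ⇒ ln z₀ = (ln z₁ − r·ln z₂)/(1 − r)
ln z₀ = (0.53649 − 0.81882×2.59525) / 0.18118 = -8.7675
z₀ = exp(-8.7675) = 0.0001557 m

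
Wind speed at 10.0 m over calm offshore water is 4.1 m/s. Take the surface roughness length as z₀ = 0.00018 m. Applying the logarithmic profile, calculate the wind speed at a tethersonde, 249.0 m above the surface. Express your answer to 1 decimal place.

Log law: V(z) ∝ ln(z/z₀), so V₂/V₁ = ln(z₂/z₀) / ln(z₁/z₀).
ln(249.0/0.00018) = 14.1400, ln(10.0/0.00018) = 10.9251
V₂ = 4.1 × 14.1400/10.9251 = 4.1 × 1.2943 = 5.3065 m/s

5.3 m/s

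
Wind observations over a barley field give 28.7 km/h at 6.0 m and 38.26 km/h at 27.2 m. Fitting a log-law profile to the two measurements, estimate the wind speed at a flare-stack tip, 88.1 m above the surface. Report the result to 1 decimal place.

Log law: V ∝ ln(z/z₀). From the pair, with r = V₁/V₂ = 0.75013,
ln z₀ = (ln z₁ − r·ln z₂)/(1 − r) = (1.7918 − 0.75013×3.3032)/0.24987 = -2.7458 → z₀ = 0.06420 m
V₃ = V₁ · ln(z₃/z₀)/ln(z₁/z₀) = 28.7 × 7.2242/4.5375 = 45.6935 km/h

45.7 km/h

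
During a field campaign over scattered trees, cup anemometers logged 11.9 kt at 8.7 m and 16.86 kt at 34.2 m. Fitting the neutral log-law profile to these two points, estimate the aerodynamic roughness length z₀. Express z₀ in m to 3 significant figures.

Log law: V(z) ∝ ln(z/z₀). With r = V₁/V₂ = 11.9/16.86 = 0.70581,
r · ln(z₂/z₀) = ln(z₁/z₀) ⇒ ln z₀ = (ln z₁ − r·ln z₂)/(1 − r)
ln z₀ = (2.16332 − 0.70581×3.53223) / 0.29419 = -1.1209
z₀ = exp(-1.1209) = 0.3260 m

z₀ ≈ 0.326 m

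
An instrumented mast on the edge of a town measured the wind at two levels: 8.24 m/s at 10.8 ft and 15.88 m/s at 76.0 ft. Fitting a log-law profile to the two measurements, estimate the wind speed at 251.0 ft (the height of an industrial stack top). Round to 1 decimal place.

Log law: V ∝ ln(z/z₀). From the pair, with r = V₁/V₂ = 0.51889,
ln z₀ = (ln z₁ − r·ln z₂)/(1 − r) = (2.3795 − 0.51889×4.3307)/0.48111 = 0.2751 → z₀ = 1.317 ft
V₃ = V₁ · ln(z₃/z₀)/ln(z₁/z₀) = 8.24 × 5.2503/2.1044 = 20.5580 m/s

20.6 m/s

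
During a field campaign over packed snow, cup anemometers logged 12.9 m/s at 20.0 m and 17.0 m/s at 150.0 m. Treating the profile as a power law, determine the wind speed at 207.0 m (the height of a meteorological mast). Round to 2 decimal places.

17.77 m/s

First find α: α = ln(V₂/V₁)/ln(z₂/z₁) = ln(17.0/12.9)/ln(150.0/20.0) = 0.27599/2.01490 = 0.1370
Extrapolate from 150.0 m to 207.0 m: V₃ = 17.0 × (207.0/150.0)^0.1370 = 17.0 × 1.0451 = 17.7668 m/s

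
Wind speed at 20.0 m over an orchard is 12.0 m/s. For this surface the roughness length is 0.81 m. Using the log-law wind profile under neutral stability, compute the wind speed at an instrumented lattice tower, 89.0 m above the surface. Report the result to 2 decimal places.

17.59 m/s

Log law: V(z) ∝ ln(z/z₀), so V₂/V₁ = ln(z₂/z₀) / ln(z₁/z₀).
ln(89.0/0.81) = 4.6994, ln(20.0/0.81) = 3.2065
V₂ = 12.0 × 4.6994/3.2065 = 12.0 × 1.4656 = 17.5871 m/s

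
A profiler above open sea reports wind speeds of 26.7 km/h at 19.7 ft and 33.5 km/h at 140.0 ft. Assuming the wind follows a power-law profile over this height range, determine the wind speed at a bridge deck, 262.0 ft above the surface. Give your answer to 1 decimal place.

First find α: α = ln(V₂/V₁)/ln(z₂/z₁) = ln(33.5/26.7)/ln(140.0/19.7) = 0.22688/1.96102 = 0.1157
Extrapolate from 140.0 ft to 262.0 ft: V₃ = 33.5 × (262.0/140.0)^0.1157 = 33.5 × 1.0752 = 36.0192 km/h

36.0 km/h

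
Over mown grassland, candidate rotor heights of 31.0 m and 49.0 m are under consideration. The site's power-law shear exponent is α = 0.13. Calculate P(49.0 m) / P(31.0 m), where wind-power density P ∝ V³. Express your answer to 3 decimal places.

1.195

Speed ratio: V_B/V_A = (z_B/z_A)^α = (49.0/31.0)^0.13 = (1.5806)^0.13 = 1.06133
Power-density ratio: P_B/P_A = (V_B/V_A)³ = (1.06133)³ = 1.19549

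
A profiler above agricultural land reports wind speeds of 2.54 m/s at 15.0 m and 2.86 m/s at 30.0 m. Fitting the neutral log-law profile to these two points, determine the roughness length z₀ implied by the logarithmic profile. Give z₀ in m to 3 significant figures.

Log law: V(z) ∝ ln(z/z₀). With r = V₁/V₂ = 2.54/2.86 = 0.88811,
r · ln(z₂/z₀) = ln(z₁/z₀) ⇒ ln z₀ = (ln z₁ − r·ln z₂)/(1 − r)
ln z₀ = (2.70805 − 0.88811×3.40120) / 0.11189 = -2.7938
z₀ = exp(-2.7938) = 0.06119 m

z₀ ≈ 0.0612 m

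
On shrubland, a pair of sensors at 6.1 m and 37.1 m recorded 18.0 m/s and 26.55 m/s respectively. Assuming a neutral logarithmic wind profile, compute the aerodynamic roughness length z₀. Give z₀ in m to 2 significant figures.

z₀ ≈ 0.14 m

Log law: V(z) ∝ ln(z/z₀). With r = V₁/V₂ = 18.0/26.55 = 0.67797,
r · ln(z₂/z₀) = ln(z₁/z₀) ⇒ ln z₀ = (ln z₁ − r·ln z₂)/(1 − r)
ln z₀ = (1.80829 − 0.67797×3.61362) / 0.32203 = -1.9924
z₀ = exp(-1.9924) = 0.1364 m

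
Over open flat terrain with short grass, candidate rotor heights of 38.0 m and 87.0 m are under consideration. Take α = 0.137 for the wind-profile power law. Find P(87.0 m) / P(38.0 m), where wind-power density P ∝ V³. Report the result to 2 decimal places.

1.41

Speed ratio: V_B/V_A = (z_B/z_A)^α = (87.0/38.0)^0.137 = (2.2895)^0.137 = 1.12017
Power-density ratio: P_B/P_A = (V_B/V_A)³ = (1.12017)³ = 1.40557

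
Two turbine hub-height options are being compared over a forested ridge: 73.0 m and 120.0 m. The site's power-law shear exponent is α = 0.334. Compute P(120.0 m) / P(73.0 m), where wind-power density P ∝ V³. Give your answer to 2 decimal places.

Speed ratio: V_B/V_A = (z_B/z_A)^α = (120.0/73.0)^0.334 = (1.6438)^0.334 = 1.18058
Power-density ratio: P_B/P_A = (V_B/V_A)³ = (1.18058)³ = 1.64547

1.65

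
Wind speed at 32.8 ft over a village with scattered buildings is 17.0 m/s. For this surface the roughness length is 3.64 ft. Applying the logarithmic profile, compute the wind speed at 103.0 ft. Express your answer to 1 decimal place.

25.8 m/s

Log law: V(z) ∝ ln(z/z₀), so V₂/V₁ = ln(z₂/z₀) / ln(z₁/z₀).
ln(103.0/3.64) = 3.3427, ln(32.8/3.64) = 2.1984
V₂ = 17.0 × 3.3427/2.1984 = 17.0 × 1.5205 = 25.8486 m/s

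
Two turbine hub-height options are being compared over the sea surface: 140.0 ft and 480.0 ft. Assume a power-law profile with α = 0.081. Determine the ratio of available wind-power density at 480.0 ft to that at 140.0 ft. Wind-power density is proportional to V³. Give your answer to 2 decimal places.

1.35

Speed ratio: V_B/V_A = (z_B/z_A)^α = (480.0/140.0)^0.081 = (3.4286)^0.081 = 1.10495
Power-density ratio: P_B/P_A = (V_B/V_A)³ = (1.10495)³ = 1.34906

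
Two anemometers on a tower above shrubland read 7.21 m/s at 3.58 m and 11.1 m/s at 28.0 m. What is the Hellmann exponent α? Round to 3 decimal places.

α ≈ 0.210

Power law: V₂/V₁ = (z₂/z₁)^α ⇒ α = ln(V₂/V₁) / ln(z₂/z₁)
α = ln(11.1/7.21) / ln(28.0/3.58) = ln(1.5395) / ln(7.8212)
  = 0.43148 / 2.05684 = 0.20978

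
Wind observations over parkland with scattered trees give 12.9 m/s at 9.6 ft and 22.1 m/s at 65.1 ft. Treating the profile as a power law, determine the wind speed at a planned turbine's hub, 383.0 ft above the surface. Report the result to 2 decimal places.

36.38 m/s

First find α: α = ln(V₂/V₁)/ln(z₂/z₁) = ln(22.1/12.9)/ln(65.1/9.6) = 0.53835/1.91416 = 0.2812
Extrapolate from 65.1 ft to 383.0 ft: V₃ = 22.1 × (383.0/65.1)^0.2812 = 22.1 × 1.6461 = 36.3785 m/s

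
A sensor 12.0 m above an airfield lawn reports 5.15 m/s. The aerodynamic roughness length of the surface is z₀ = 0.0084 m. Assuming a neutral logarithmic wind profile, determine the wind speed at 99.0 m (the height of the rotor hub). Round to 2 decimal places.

6.65 m/s

Log law: V(z) ∝ ln(z/z₀), so V₂/V₁ = ln(z₂/z₀) / ln(z₁/z₀).
ln(99.0/0.0084) = 9.3746, ln(12.0/0.0084) = 7.2644
V₂ = 5.15 × 9.3746/7.2644 = 5.15 × 1.2905 = 6.6460 m/s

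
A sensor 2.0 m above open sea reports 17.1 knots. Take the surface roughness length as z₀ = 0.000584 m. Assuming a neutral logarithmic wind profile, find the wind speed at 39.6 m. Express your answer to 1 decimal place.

23.4 knots

Log law: V(z) ∝ ln(z/z₀), so V₂/V₁ = ln(z₂/z₀) / ln(z₁/z₀).
ln(39.6/0.000584) = 11.1244, ln(2.0/0.000584) = 8.1388
V₂ = 17.1 × 11.1244/8.1388 = 17.1 × 1.3668 = 23.3731 knots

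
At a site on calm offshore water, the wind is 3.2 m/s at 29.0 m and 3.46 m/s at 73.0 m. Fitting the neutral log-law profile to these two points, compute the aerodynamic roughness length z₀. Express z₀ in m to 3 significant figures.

z₀ ≈ 0.000337 m

Log law: V(z) ∝ ln(z/z₀). With r = V₁/V₂ = 3.2/3.46 = 0.92486,
r · ln(z₂/z₀) = ln(z₁/z₀) ⇒ ln z₀ = (ln z₁ − r·ln z₂)/(1 − r)
ln z₀ = (3.36730 − 0.92486×4.29046) / 0.07514 = -7.9947
z₀ = exp(-7.9947) = 0.0003372 m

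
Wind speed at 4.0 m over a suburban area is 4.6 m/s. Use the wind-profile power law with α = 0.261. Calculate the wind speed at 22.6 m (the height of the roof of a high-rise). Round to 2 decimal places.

7.23 m/s

Power-law profile: V₂ = V₁ · (z₂/z₁)^α
V₂ = 4.6 × (22.6/4.0)^0.261 = 4.6 × (5.6500)^0.261
    = 4.6 × 1.5714 = 7.2284 m/s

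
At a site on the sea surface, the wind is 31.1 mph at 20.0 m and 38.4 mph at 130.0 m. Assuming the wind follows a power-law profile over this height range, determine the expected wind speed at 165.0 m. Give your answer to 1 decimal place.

First find α: α = ln(V₂/V₁)/ln(z₂/z₁) = ln(38.4/31.1)/ln(130.0/20.0) = 0.21085/1.87180 = 0.1126
Extrapolate from 130.0 m to 165.0 m: V₃ = 38.4 × (165.0/130.0)^0.1126 = 38.4 × 1.0272 = 39.4452 mph

39.4 mph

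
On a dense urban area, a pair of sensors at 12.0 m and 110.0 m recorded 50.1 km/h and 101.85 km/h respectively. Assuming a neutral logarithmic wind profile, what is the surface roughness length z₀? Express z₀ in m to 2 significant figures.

Log law: V(z) ∝ ln(z/z₀). With r = V₁/V₂ = 50.1/101.85 = 0.49190,
r · ln(z₂/z₀) = ln(z₁/z₀) ⇒ ln z₀ = (ln z₁ − r·ln z₂)/(1 − r)
ln z₀ = (2.48491 − 0.49190×4.70048) / 0.50810 = 0.3400
z₀ = exp(0.3400) = 1.405 m

z₀ ≈ 1.4 m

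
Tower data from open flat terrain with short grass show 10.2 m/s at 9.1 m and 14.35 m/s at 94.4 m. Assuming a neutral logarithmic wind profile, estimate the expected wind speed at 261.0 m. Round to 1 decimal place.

Log law: V ∝ ln(z/z₀). From the pair, with r = V₁/V₂ = 0.71080,
ln z₀ = (ln z₁ − r·ln z₂)/(1 − r) = (2.2083 − 0.71080×4.5475)/0.28920 = -3.5412 → z₀ = 0.02898 m
V₃ = V₁ · ln(z₃/z₀)/ln(z₁/z₀) = 10.2 × 9.1058/5.7495 = 16.1542 m/s

16.2 m/s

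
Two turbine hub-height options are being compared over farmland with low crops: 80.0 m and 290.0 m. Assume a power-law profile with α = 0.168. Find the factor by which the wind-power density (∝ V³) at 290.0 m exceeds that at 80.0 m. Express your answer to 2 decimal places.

1.91

Speed ratio: V_B/V_A = (z_B/z_A)^α = (290.0/80.0)^0.168 = (3.6250)^0.168 = 1.24155
Power-density ratio: P_B/P_A = (V_B/V_A)³ = (1.24155)³ = 1.91378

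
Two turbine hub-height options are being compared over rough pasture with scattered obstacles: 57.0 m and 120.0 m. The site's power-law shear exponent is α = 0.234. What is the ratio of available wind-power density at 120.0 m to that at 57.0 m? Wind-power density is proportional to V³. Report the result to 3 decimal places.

Speed ratio: V_B/V_A = (z_B/z_A)^α = (120.0/57.0)^0.234 = (2.1053)^0.234 = 1.19029
Power-density ratio: P_B/P_A = (V_B/V_A)³ = (1.19029)³ = 1.68640

1.686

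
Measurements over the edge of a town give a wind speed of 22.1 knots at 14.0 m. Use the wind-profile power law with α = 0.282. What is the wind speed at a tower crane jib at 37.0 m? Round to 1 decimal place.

29.1 knots

Power-law profile: V₂ = V₁ · (z₂/z₁)^α
V₂ = 22.1 × (37.0/14.0)^0.282 = 22.1 × (2.6429)^0.282
    = 22.1 × 1.3153 = 29.0681 knots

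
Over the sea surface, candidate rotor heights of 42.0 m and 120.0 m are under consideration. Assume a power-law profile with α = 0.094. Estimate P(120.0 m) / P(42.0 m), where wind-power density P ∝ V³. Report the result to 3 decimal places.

Speed ratio: V_B/V_A = (z_B/z_A)^α = (120.0/42.0)^0.094 = (2.8571)^0.094 = 1.10372
Power-density ratio: P_B/P_A = (V_B/V_A)³ = (1.10372)³ = 1.34454

1.345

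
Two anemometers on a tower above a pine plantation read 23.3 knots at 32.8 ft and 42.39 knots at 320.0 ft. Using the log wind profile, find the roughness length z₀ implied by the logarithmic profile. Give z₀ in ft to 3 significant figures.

z₀ ≈ 2.03 ft

Log law: V(z) ∝ ln(z/z₀). With r = V₁/V₂ = 23.3/42.39 = 0.54966,
r · ln(z₂/z₀) = ln(z₁/z₀) ⇒ ln z₀ = (ln z₁ − r·ln z₂)/(1 − r)
ln z₀ = (3.49043 − 0.54966×5.76832) / 0.45034 = 0.7102
z₀ = exp(0.7102) = 2.034 ft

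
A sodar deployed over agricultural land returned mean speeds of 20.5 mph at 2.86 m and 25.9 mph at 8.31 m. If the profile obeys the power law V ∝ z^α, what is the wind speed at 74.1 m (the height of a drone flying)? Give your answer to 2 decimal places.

41.84 mph

First find α: α = ln(V₂/V₁)/ln(z₂/z₁) = ln(25.9/20.5)/ln(8.31/2.86) = 0.23382/1.06664 = 0.2192
Extrapolate from 8.31 m to 74.1 m: V₃ = 25.9 × (74.1/8.31)^0.2192 = 25.9 × 1.6155 = 41.8405 mph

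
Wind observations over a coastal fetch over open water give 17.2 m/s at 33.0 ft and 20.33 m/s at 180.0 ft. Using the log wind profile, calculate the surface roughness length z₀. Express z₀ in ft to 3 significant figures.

z₀ ≈ 0.00295 ft

Log law: V(z) ∝ ln(z/z₀). With r = V₁/V₂ = 17.2/20.33 = 0.84604,
r · ln(z₂/z₀) = ln(z₁/z₀) ⇒ ln z₀ = (ln z₁ − r·ln z₂)/(1 − r)
ln z₀ = (3.49651 − 0.84604×5.19296) / 0.15396 = -5.8258
z₀ = exp(-5.8258) = 0.002950 ft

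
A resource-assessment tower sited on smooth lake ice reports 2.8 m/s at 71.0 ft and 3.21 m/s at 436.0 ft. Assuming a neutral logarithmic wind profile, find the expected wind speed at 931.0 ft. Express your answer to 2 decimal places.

3.38 m/s

Log law: V ∝ ln(z/z₀). From the pair, with r = V₁/V₂ = 0.87227,
ln z₀ = (ln z₁ − r·ln z₂)/(1 − r) = (4.2627 − 0.87227×6.0776)/0.12773 = -8.1322 → z₀ = 0.0002939 ft
V₃ = V₁ · ln(z₃/z₀)/ln(z₁/z₀) = 2.8 × 14.9684/12.3949 = 3.3814 m/s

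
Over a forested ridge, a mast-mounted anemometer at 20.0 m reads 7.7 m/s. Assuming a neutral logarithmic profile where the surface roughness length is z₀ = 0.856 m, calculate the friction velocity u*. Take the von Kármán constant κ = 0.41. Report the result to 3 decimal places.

Log law: V(z) = (u*/κ) · ln(z/z₀) ⇒ u* = κ · V / ln(z/z₀)
u* = 0.41 × 7.7 / ln(20.0/0.856) = 0.41 × 7.7 / 3.1512
   = 3.1570 / 3.1512 = 1.0018 m/s

u* ≈ 1.002 m/s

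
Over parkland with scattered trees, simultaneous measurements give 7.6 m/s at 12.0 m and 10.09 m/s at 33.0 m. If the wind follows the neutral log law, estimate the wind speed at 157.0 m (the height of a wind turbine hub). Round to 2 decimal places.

Log law: V ∝ ln(z/z₀). From the pair, with r = V₁/V₂ = 0.75322,
ln z₀ = (ln z₁ − r·ln z₂)/(1 − r) = (2.4849 − 0.75322×3.4965)/0.24678 = -0.6027 → z₀ = 0.5473 m
V₃ = V₁ · ln(z₃/z₀)/ln(z₁/z₀) = 7.6 × 5.6590/3.0876 = 13.9292 m/s

13.93 m/s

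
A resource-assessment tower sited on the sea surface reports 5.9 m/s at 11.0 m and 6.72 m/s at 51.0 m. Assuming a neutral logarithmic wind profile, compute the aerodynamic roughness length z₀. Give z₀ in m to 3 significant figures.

z₀ ≈ 0.000177 m

Log law: V(z) ∝ ln(z/z₀). With r = V₁/V₂ = 5.9/6.72 = 0.87798,
r · ln(z₂/z₀) = ln(z₁/z₀) ⇒ ln z₀ = (ln z₁ − r·ln z₂)/(1 − r)
ln z₀ = (2.39790 − 0.87798×3.93183) / 0.12202 = -8.6389
z₀ = exp(-8.6389) = 0.0001771 m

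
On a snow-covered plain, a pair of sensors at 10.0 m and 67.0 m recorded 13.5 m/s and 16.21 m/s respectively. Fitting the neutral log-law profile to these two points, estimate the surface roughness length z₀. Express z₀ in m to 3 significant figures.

z₀ ≈ 0.000767 m

Log law: V(z) ∝ ln(z/z₀). With r = V₁/V₂ = 13.5/16.21 = 0.83282,
r · ln(z₂/z₀) = ln(z₁/z₀) ⇒ ln z₀ = (ln z₁ − r·ln z₂)/(1 − r)
ln z₀ = (2.30259 − 0.83282×4.20469) / 0.16718 = -7.1729
z₀ = exp(-7.1729) = 0.0007671 m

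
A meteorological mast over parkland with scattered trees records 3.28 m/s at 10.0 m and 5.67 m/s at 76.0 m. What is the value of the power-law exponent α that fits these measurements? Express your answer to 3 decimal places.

α ≈ 0.270

Power law: V₂/V₁ = (z₂/z₁)^α ⇒ α = ln(V₂/V₁) / ln(z₂/z₁)
α = ln(5.67/3.28) / ln(76.0/10.0) = ln(1.7287) / ln(7.6000)
  = 0.54735 / 2.02815 = 0.26987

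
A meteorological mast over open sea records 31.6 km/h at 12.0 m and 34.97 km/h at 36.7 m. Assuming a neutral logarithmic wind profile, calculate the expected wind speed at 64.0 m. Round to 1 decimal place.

36.6 km/h

Log law: V ∝ ln(z/z₀). From the pair, with r = V₁/V₂ = 0.90363,
ln z₀ = (ln z₁ − r·ln z₂)/(1 − r) = (2.4849 − 0.90363×3.6028)/0.09637 = -7.9972 → z₀ = 0.0003364 m
V₃ = V₁ · ln(z₃/z₀)/ln(z₁/z₀) = 31.6 × 12.1561/10.4821 = 36.6465 km/h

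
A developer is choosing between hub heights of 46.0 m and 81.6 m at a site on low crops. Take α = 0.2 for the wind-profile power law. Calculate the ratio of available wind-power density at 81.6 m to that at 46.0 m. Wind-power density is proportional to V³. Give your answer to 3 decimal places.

Speed ratio: V_B/V_A = (z_B/z_A)^α = (81.6/46.0)^0.2 = (1.7739)^0.2 = 1.12147
Power-density ratio: P_B/P_A = (V_B/V_A)³ = (1.12147)³ = 1.41046

1.410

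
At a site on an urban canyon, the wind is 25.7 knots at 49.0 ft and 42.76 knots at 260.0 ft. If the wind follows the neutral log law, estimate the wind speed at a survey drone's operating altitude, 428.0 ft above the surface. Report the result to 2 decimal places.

Log law: V ∝ ln(z/z₀). From the pair, with r = V₁/V₂ = 0.60103,
ln z₀ = (ln z₁ − r·ln z₂)/(1 − r) = (3.8918 − 0.60103×5.5607)/0.39897 = 1.3778 → z₀ = 3.966 ft
V₃ = V₁ · ln(z₃/z₀)/ln(z₁/z₀) = 25.7 × 4.6814/2.5141 = 47.8553 knots

47.86 knots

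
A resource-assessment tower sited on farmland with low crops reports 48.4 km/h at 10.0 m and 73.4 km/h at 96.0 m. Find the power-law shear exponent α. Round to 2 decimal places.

Power law: V₂/V₁ = (z₂/z₁)^α ⇒ α = ln(V₂/V₁) / ln(z₂/z₁)
α = ln(73.4/48.4) / ln(96.0/10.0) = ln(1.5165) / ln(9.6000)
  = 0.41642 / 2.26176 = 0.18411

α ≈ 0.18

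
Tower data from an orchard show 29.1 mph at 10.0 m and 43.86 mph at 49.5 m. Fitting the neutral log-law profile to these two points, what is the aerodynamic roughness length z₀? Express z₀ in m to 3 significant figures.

z₀ ≈ 0.427 m

Log law: V(z) ∝ ln(z/z₀). With r = V₁/V₂ = 29.1/43.86 = 0.66347,
r · ln(z₂/z₀) = ln(z₁/z₀) ⇒ ln z₀ = (ln z₁ − r·ln z₂)/(1 − r)
ln z₀ = (2.30259 − 0.66347×3.90197) / 0.33653 = -0.8507
z₀ = exp(-0.8507) = 0.4271 m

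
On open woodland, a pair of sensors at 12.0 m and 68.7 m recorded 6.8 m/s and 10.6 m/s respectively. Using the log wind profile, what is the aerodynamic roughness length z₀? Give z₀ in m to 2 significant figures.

z₀ ≈ 0.53 m

Log law: V(z) ∝ ln(z/z₀). With r = V₁/V₂ = 6.8/10.6 = 0.64151,
r · ln(z₂/z₀) = ln(z₁/z₀) ⇒ ln z₀ = (ln z₁ − r·ln z₂)/(1 − r)
ln z₀ = (2.48491 − 0.64151×4.22975) / 0.35849 = -0.6374
z₀ = exp(-0.6374) = 0.5286 m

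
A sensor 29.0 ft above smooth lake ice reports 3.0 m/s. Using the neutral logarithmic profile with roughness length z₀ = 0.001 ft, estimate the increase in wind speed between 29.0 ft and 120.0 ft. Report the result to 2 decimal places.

0.41 m/s

Log law: V₂ = V₁ · ln(z₂/z₀)/ln(z₁/z₀) = 3.0 × 11.6952/10.2751 = 3.4147 m/s
ΔV = 3.4147 − 3.0 = 0.4147 m/s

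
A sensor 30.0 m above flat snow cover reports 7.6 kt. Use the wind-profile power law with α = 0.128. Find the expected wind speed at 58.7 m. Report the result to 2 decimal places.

8.28 kt

Power-law profile: V₂ = V₁ · (z₂/z₁)^α
V₂ = 7.6 × (58.7/30.0)^0.128 = 7.6 × (1.9567)^0.128
    = 7.6 × 1.0897 = 8.2819 kt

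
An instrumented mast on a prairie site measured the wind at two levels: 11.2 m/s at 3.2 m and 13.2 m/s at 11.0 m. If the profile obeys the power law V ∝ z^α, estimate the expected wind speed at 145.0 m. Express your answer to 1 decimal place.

18.6 m/s

First find α: α = ln(V₂/V₁)/ln(z₂/z₁) = ln(13.2/11.2)/ln(11.0/3.2) = 0.16430/1.23474 = 0.1331
Extrapolate from 11.0 m to 145.0 m: V₃ = 13.2 × (145.0/11.0)^0.1331 = 13.2 × 1.4094 = 18.6039 m/s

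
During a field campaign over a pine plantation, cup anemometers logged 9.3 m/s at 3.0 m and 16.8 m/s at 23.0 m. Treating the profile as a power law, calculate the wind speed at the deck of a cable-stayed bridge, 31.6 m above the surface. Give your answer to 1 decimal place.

18.4 m/s

First find α: α = ln(V₂/V₁)/ln(z₂/z₁) = ln(16.8/9.3)/ln(23.0/3.0) = 0.59136/2.03688 = 0.2903
Extrapolate from 23.0 m to 31.6 m: V₃ = 16.8 × (31.6/23.0)^0.2903 = 16.8 × 1.0966 = 18.4231 m/s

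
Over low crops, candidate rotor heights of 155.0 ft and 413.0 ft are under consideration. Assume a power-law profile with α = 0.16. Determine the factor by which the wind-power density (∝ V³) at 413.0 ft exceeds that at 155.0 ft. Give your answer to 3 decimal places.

Speed ratio: V_B/V_A = (z_B/z_A)^α = (413.0/155.0)^0.16 = (2.6645)^0.16 = 1.16977
Power-density ratio: P_B/P_A = (V_B/V_A)³ = (1.16977)³ = 1.60065

1.601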